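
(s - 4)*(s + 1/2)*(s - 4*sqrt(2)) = s^3 - 4*sqrt(2)*s^2 - 7*s^2/2 - 2*s + 14*sqrt(2)*s + 8*sqrt(2)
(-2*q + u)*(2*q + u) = -4*q^2 + u^2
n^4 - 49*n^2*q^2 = n^2*(n - 7*q)*(n + 7*q)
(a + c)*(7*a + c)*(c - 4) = 7*a^2*c - 28*a^2 + 8*a*c^2 - 32*a*c + c^3 - 4*c^2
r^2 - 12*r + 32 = (r - 8)*(r - 4)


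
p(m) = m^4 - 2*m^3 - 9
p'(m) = 4*m^3 - 6*m^2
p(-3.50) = 226.81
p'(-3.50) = -245.00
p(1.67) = -10.54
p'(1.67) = 1.90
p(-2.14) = 31.57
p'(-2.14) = -66.68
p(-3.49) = 224.37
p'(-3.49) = -243.11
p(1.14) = -10.27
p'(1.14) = -1.87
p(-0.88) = -7.04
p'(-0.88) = -7.37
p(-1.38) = -0.12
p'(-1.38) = -21.94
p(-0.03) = -9.00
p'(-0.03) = -0.01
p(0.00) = -9.00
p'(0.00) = 0.00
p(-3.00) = 126.00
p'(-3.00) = -162.00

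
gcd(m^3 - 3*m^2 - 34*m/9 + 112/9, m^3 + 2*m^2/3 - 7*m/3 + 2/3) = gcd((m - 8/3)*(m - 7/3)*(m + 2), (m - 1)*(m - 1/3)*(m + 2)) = m + 2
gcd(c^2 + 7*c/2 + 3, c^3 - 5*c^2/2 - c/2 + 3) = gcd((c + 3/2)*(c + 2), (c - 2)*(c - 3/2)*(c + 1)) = 1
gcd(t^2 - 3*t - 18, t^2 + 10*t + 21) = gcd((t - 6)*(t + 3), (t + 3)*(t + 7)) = t + 3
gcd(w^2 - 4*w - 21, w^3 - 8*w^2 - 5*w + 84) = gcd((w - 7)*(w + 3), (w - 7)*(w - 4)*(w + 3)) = w^2 - 4*w - 21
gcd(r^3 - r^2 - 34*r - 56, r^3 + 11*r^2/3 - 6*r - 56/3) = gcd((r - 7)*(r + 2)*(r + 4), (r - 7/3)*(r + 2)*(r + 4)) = r^2 + 6*r + 8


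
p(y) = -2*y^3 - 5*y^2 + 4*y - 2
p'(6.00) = -272.00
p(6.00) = -590.00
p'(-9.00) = -392.00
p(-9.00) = 1015.00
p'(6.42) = -307.50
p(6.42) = -711.62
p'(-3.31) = -28.64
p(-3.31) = 2.51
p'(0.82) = -8.23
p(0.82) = -3.18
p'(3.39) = -98.85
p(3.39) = -123.82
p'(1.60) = -27.36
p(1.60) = -16.59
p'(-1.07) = 7.83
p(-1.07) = -9.55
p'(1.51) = -24.78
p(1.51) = -14.25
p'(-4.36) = -66.46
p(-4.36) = 51.28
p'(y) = -6*y^2 - 10*y + 4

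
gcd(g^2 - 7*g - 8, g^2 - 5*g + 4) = 1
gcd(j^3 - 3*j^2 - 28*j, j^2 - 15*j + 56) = j - 7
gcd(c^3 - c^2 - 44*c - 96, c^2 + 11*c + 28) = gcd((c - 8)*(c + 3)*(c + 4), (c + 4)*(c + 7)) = c + 4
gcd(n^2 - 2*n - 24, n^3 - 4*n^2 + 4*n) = 1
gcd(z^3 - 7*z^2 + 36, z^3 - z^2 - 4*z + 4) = z + 2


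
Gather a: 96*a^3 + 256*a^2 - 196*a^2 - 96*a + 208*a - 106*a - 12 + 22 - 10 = 96*a^3 + 60*a^2 + 6*a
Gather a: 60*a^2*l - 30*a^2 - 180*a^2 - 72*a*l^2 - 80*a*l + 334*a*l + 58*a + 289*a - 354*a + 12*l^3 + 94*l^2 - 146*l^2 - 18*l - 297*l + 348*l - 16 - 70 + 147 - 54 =a^2*(60*l - 210) + a*(-72*l^2 + 254*l - 7) + 12*l^3 - 52*l^2 + 33*l + 7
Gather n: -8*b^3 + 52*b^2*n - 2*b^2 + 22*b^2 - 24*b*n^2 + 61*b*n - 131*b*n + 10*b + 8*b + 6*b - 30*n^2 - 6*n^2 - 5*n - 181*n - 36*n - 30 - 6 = -8*b^3 + 20*b^2 + 24*b + n^2*(-24*b - 36) + n*(52*b^2 - 70*b - 222) - 36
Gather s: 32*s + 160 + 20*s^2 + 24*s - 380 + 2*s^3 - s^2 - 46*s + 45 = 2*s^3 + 19*s^2 + 10*s - 175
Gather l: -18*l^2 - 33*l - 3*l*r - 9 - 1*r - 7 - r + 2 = -18*l^2 + l*(-3*r - 33) - 2*r - 14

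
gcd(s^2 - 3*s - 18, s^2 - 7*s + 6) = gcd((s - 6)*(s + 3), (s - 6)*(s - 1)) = s - 6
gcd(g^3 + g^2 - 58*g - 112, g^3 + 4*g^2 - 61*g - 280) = g^2 - g - 56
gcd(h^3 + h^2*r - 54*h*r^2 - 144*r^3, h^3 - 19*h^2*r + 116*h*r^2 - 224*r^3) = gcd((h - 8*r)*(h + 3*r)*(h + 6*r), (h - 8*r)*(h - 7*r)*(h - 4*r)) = -h + 8*r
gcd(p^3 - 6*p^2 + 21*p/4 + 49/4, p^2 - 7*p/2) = p - 7/2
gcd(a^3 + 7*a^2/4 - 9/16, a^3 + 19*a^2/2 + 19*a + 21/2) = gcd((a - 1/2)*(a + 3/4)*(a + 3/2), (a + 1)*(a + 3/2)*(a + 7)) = a + 3/2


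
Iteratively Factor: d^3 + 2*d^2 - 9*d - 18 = (d + 3)*(d^2 - d - 6) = (d + 2)*(d + 3)*(d - 3)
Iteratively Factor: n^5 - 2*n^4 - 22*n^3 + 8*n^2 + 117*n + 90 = (n + 3)*(n^4 - 5*n^3 - 7*n^2 + 29*n + 30) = (n + 2)*(n + 3)*(n^3 - 7*n^2 + 7*n + 15) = (n - 3)*(n + 2)*(n + 3)*(n^2 - 4*n - 5) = (n - 5)*(n - 3)*(n + 2)*(n + 3)*(n + 1)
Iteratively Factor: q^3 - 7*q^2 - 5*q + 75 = (q + 3)*(q^2 - 10*q + 25) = (q - 5)*(q + 3)*(q - 5)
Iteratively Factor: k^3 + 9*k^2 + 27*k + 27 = (k + 3)*(k^2 + 6*k + 9) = (k + 3)^2*(k + 3)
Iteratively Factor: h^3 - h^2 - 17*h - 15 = (h + 3)*(h^2 - 4*h - 5) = (h + 1)*(h + 3)*(h - 5)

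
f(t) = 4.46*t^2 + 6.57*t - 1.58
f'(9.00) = 86.85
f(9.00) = 418.81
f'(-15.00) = -127.23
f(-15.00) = 903.37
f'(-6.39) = -50.43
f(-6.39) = 138.55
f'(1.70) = 21.73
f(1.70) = 22.48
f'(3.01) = 33.42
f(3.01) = 58.60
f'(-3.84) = -27.68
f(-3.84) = 38.96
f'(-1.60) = -7.70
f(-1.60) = -0.67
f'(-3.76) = -26.97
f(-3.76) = 36.77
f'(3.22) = 35.29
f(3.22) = 65.82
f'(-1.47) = -6.54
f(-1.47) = -1.60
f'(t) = 8.92*t + 6.57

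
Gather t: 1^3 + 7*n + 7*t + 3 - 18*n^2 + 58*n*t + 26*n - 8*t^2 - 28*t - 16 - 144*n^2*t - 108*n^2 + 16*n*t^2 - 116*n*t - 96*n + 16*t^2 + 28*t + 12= -126*n^2 - 63*n + t^2*(16*n + 8) + t*(-144*n^2 - 58*n + 7)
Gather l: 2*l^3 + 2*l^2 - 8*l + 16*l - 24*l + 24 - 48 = 2*l^3 + 2*l^2 - 16*l - 24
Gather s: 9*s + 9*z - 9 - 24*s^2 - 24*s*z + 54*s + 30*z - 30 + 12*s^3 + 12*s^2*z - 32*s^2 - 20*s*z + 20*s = 12*s^3 + s^2*(12*z - 56) + s*(83 - 44*z) + 39*z - 39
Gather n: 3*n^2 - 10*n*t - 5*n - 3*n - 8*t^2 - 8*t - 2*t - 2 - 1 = 3*n^2 + n*(-10*t - 8) - 8*t^2 - 10*t - 3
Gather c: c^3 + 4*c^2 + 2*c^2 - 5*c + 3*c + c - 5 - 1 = c^3 + 6*c^2 - c - 6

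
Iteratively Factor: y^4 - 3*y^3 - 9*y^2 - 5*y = (y - 5)*(y^3 + 2*y^2 + y) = (y - 5)*(y + 1)*(y^2 + y) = (y - 5)*(y + 1)^2*(y)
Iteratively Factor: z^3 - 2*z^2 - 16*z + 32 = (z + 4)*(z^2 - 6*z + 8) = (z - 4)*(z + 4)*(z - 2)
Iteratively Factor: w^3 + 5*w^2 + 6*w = (w + 2)*(w^2 + 3*w) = (w + 2)*(w + 3)*(w)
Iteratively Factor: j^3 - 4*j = (j - 2)*(j^2 + 2*j) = (j - 2)*(j + 2)*(j)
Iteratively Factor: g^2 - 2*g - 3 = (g + 1)*(g - 3)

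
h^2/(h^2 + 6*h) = h/(h + 6)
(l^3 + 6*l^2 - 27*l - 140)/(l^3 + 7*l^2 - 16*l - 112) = (l - 5)/(l - 4)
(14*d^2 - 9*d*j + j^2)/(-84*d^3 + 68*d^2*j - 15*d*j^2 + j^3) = -1/(6*d - j)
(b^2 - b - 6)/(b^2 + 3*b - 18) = (b + 2)/(b + 6)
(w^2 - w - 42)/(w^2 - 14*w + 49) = (w + 6)/(w - 7)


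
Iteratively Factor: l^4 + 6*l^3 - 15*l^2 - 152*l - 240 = (l - 5)*(l^3 + 11*l^2 + 40*l + 48) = (l - 5)*(l + 4)*(l^2 + 7*l + 12) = (l - 5)*(l + 4)^2*(l + 3)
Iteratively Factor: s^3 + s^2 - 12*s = (s - 3)*(s^2 + 4*s) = (s - 3)*(s + 4)*(s)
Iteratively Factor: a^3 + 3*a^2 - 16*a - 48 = (a + 4)*(a^2 - a - 12) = (a - 4)*(a + 4)*(a + 3)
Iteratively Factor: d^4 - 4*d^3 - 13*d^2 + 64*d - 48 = (d - 4)*(d^3 - 13*d + 12) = (d - 4)*(d + 4)*(d^2 - 4*d + 3) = (d - 4)*(d - 3)*(d + 4)*(d - 1)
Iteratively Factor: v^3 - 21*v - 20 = (v + 4)*(v^2 - 4*v - 5) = (v + 1)*(v + 4)*(v - 5)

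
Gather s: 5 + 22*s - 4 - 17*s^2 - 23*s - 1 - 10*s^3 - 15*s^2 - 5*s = -10*s^3 - 32*s^2 - 6*s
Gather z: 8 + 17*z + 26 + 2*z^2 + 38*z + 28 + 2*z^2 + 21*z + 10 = 4*z^2 + 76*z + 72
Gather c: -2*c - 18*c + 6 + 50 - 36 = 20 - 20*c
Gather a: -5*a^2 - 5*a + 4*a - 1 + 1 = -5*a^2 - a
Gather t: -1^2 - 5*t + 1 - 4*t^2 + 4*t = -4*t^2 - t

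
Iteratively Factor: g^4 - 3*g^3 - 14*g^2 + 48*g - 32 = (g + 4)*(g^3 - 7*g^2 + 14*g - 8) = (g - 1)*(g + 4)*(g^2 - 6*g + 8) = (g - 2)*(g - 1)*(g + 4)*(g - 4)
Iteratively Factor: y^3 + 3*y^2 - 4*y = (y)*(y^2 + 3*y - 4) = y*(y + 4)*(y - 1)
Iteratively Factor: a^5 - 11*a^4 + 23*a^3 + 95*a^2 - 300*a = (a - 5)*(a^4 - 6*a^3 - 7*a^2 + 60*a) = (a - 5)^2*(a^3 - a^2 - 12*a) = (a - 5)^2*(a - 4)*(a^2 + 3*a) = (a - 5)^2*(a - 4)*(a + 3)*(a)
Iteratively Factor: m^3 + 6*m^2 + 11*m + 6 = (m + 1)*(m^2 + 5*m + 6) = (m + 1)*(m + 3)*(m + 2)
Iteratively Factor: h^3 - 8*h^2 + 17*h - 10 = (h - 2)*(h^2 - 6*h + 5) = (h - 2)*(h - 1)*(h - 5)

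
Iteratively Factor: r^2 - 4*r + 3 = (r - 1)*(r - 3)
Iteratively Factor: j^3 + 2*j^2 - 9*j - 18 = (j + 3)*(j^2 - j - 6) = (j - 3)*(j + 3)*(j + 2)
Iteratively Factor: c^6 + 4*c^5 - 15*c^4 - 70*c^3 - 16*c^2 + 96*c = (c + 2)*(c^5 + 2*c^4 - 19*c^3 - 32*c^2 + 48*c) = (c + 2)*(c + 3)*(c^4 - c^3 - 16*c^2 + 16*c) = (c + 2)*(c + 3)*(c + 4)*(c^3 - 5*c^2 + 4*c) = c*(c + 2)*(c + 3)*(c + 4)*(c^2 - 5*c + 4) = c*(c - 4)*(c + 2)*(c + 3)*(c + 4)*(c - 1)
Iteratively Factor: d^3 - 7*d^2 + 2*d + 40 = (d + 2)*(d^2 - 9*d + 20) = (d - 5)*(d + 2)*(d - 4)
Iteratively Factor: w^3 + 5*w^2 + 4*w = (w)*(w^2 + 5*w + 4) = w*(w + 4)*(w + 1)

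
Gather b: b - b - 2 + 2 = 0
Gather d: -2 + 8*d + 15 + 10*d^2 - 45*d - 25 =10*d^2 - 37*d - 12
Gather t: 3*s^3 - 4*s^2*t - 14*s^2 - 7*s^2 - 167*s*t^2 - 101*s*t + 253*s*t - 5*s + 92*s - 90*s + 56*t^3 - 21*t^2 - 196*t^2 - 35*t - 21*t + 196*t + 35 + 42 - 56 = 3*s^3 - 21*s^2 - 3*s + 56*t^3 + t^2*(-167*s - 217) + t*(-4*s^2 + 152*s + 140) + 21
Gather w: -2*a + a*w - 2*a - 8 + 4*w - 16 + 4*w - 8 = -4*a + w*(a + 8) - 32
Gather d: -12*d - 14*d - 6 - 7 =-26*d - 13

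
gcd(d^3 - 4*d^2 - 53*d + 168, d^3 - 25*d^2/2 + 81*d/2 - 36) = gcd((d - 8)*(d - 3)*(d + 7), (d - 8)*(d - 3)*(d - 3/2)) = d^2 - 11*d + 24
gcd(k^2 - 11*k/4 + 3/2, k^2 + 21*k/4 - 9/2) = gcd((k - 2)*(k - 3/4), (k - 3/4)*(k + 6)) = k - 3/4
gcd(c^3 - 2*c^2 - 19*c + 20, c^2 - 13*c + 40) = c - 5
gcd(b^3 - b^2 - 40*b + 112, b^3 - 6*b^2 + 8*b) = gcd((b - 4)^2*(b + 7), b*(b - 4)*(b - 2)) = b - 4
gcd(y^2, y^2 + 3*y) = y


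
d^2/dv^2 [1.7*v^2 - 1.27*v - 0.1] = 3.40000000000000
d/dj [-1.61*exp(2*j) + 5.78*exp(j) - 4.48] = (5.78 - 3.22*exp(j))*exp(j)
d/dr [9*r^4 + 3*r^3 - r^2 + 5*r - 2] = 36*r^3 + 9*r^2 - 2*r + 5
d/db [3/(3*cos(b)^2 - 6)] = 4*sin(2*b)/(3 - cos(2*b))^2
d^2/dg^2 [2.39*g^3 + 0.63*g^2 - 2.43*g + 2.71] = 14.34*g + 1.26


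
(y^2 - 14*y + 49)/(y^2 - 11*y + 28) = (y - 7)/(y - 4)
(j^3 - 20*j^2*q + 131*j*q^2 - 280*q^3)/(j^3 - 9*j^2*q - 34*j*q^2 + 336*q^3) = (j - 5*q)/(j + 6*q)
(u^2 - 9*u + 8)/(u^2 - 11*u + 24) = (u - 1)/(u - 3)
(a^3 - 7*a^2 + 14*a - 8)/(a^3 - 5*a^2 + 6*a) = (a^2 - 5*a + 4)/(a*(a - 3))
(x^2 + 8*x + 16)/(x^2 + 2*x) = (x^2 + 8*x + 16)/(x*(x + 2))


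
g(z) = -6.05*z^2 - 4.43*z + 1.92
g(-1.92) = -11.88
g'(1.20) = -18.95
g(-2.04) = -14.22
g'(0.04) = -4.91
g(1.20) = -12.11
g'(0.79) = -13.99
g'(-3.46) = 37.44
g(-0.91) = 0.94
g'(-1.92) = 18.80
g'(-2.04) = 20.25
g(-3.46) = -55.18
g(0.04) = 1.73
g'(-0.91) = 6.58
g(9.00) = -528.00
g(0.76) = -4.94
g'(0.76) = -13.63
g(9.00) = -528.00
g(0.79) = -5.36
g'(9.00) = -113.33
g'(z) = -12.1*z - 4.43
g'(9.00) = -113.33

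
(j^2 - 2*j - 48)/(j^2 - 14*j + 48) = (j + 6)/(j - 6)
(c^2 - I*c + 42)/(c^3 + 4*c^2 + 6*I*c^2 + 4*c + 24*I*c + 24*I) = (c - 7*I)/(c^2 + 4*c + 4)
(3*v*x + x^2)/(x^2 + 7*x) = (3*v + x)/(x + 7)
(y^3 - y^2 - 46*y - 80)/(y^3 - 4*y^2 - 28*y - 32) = (y + 5)/(y + 2)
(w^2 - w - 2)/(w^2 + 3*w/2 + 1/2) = 2*(w - 2)/(2*w + 1)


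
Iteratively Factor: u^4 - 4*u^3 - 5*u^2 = (u - 5)*(u^3 + u^2) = u*(u - 5)*(u^2 + u) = u*(u - 5)*(u + 1)*(u)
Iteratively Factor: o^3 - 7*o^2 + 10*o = (o)*(o^2 - 7*o + 10) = o*(o - 5)*(o - 2)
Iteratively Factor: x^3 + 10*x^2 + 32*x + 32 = (x + 2)*(x^2 + 8*x + 16) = (x + 2)*(x + 4)*(x + 4)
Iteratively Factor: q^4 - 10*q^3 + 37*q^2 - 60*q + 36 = (q - 3)*(q^3 - 7*q^2 + 16*q - 12) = (q - 3)*(q - 2)*(q^2 - 5*q + 6) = (q - 3)*(q - 2)^2*(q - 3)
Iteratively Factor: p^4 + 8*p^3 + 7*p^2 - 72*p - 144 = (p + 4)*(p^3 + 4*p^2 - 9*p - 36) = (p + 4)^2*(p^2 - 9) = (p + 3)*(p + 4)^2*(p - 3)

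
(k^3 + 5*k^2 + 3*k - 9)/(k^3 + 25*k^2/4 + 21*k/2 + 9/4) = 4*(k - 1)/(4*k + 1)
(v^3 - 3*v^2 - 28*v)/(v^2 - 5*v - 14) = v*(v + 4)/(v + 2)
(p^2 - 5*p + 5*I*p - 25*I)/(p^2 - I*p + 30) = (p - 5)/(p - 6*I)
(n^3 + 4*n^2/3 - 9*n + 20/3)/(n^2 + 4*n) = n - 8/3 + 5/(3*n)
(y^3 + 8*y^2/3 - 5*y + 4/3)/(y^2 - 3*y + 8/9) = 3*(y^2 + 3*y - 4)/(3*y - 8)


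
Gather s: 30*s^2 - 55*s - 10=30*s^2 - 55*s - 10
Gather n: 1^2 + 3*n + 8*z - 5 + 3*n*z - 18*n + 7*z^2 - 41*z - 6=n*(3*z - 15) + 7*z^2 - 33*z - 10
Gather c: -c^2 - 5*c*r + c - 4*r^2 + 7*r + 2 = -c^2 + c*(1 - 5*r) - 4*r^2 + 7*r + 2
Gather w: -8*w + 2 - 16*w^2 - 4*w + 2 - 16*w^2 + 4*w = -32*w^2 - 8*w + 4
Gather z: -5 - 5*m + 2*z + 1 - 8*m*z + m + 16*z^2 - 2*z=-8*m*z - 4*m + 16*z^2 - 4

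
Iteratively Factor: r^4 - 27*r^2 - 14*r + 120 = (r - 5)*(r^3 + 5*r^2 - 2*r - 24) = (r - 5)*(r - 2)*(r^2 + 7*r + 12) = (r - 5)*(r - 2)*(r + 4)*(r + 3)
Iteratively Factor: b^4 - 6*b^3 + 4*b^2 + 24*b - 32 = (b - 4)*(b^3 - 2*b^2 - 4*b + 8) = (b - 4)*(b - 2)*(b^2 - 4) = (b - 4)*(b - 2)*(b + 2)*(b - 2)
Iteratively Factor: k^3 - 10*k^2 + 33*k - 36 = (k - 3)*(k^2 - 7*k + 12) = (k - 3)^2*(k - 4)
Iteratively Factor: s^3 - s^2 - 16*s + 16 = (s + 4)*(s^2 - 5*s + 4) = (s - 4)*(s + 4)*(s - 1)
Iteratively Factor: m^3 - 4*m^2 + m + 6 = (m - 3)*(m^2 - m - 2) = (m - 3)*(m - 2)*(m + 1)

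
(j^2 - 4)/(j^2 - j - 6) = (j - 2)/(j - 3)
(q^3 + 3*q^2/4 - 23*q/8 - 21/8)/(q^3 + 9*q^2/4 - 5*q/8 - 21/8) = (4*q^2 - 3*q - 7)/(4*q^2 + 3*q - 7)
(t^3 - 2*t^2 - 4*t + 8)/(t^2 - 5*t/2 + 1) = 2*(t^2 - 4)/(2*t - 1)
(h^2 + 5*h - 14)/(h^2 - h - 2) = (h + 7)/(h + 1)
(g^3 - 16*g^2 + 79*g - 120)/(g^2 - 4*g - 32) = (g^2 - 8*g + 15)/(g + 4)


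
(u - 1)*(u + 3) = u^2 + 2*u - 3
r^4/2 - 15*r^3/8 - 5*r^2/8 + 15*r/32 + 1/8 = (r/2 + 1/4)*(r - 4)*(r - 1/2)*(r + 1/4)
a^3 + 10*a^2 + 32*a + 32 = (a + 2)*(a + 4)^2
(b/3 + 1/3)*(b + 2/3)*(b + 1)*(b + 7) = b^4/3 + 29*b^3/9 + 7*b^2 + 17*b/3 + 14/9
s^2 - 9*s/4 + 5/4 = (s - 5/4)*(s - 1)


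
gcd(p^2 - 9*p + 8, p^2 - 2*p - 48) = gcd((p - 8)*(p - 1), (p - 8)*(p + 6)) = p - 8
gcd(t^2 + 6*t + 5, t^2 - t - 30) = t + 5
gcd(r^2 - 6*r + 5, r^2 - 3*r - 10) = r - 5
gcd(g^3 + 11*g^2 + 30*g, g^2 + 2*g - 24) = g + 6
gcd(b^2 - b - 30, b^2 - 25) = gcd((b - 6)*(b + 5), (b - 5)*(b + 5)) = b + 5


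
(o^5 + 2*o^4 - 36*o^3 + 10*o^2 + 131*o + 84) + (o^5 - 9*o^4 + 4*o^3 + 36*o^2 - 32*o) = 2*o^5 - 7*o^4 - 32*o^3 + 46*o^2 + 99*o + 84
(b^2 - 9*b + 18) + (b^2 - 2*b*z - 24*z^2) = 2*b^2 - 2*b*z - 9*b - 24*z^2 + 18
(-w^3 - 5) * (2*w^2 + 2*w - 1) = -2*w^5 - 2*w^4 + w^3 - 10*w^2 - 10*w + 5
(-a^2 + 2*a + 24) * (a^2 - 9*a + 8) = -a^4 + 11*a^3 - 2*a^2 - 200*a + 192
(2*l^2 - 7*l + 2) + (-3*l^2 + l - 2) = -l^2 - 6*l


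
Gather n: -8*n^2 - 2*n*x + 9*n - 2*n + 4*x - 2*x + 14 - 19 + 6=-8*n^2 + n*(7 - 2*x) + 2*x + 1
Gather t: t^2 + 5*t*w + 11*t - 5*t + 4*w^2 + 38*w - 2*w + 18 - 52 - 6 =t^2 + t*(5*w + 6) + 4*w^2 + 36*w - 40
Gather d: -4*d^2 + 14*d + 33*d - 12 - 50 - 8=-4*d^2 + 47*d - 70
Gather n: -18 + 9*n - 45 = 9*n - 63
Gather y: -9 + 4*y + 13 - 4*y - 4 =0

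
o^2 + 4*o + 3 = (o + 1)*(o + 3)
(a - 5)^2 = a^2 - 10*a + 25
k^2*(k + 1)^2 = k^4 + 2*k^3 + k^2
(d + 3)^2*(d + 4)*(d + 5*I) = d^4 + 10*d^3 + 5*I*d^3 + 33*d^2 + 50*I*d^2 + 36*d + 165*I*d + 180*I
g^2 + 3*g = g*(g + 3)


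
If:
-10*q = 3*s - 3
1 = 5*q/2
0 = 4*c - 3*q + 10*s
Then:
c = 17/15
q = 2/5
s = -1/3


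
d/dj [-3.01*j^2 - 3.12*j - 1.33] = -6.02*j - 3.12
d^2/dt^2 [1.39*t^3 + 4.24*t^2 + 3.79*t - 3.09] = 8.34*t + 8.48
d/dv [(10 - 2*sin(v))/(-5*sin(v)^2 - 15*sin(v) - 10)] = 2*(10*sin(v) + cos(v)^2 + 16)*cos(v)/(5*(sin(v)^2 + 3*sin(v) + 2)^2)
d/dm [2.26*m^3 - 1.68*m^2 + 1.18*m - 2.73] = 6.78*m^2 - 3.36*m + 1.18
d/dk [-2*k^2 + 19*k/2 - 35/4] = 19/2 - 4*k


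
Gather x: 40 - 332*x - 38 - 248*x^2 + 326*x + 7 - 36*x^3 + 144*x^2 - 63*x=-36*x^3 - 104*x^2 - 69*x + 9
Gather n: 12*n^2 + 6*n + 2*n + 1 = 12*n^2 + 8*n + 1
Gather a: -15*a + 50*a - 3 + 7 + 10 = 35*a + 14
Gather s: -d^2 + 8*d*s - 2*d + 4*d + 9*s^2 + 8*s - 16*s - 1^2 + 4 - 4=-d^2 + 2*d + 9*s^2 + s*(8*d - 8) - 1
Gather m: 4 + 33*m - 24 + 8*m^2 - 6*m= 8*m^2 + 27*m - 20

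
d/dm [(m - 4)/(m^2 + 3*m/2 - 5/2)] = 2*(-2*m^2 + 16*m + 7)/(4*m^4 + 12*m^3 - 11*m^2 - 30*m + 25)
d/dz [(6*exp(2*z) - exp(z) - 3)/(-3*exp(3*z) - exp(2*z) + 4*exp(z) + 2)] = (18*exp(4*z) - 6*exp(3*z) - 4*exp(2*z) + 18*exp(z) + 10)*exp(z)/(9*exp(6*z) + 6*exp(5*z) - 23*exp(4*z) - 20*exp(3*z) + 12*exp(2*z) + 16*exp(z) + 4)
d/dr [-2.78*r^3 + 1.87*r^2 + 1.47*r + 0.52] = -8.34*r^2 + 3.74*r + 1.47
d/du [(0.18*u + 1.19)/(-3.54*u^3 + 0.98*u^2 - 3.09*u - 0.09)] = (1.2744*u^3 + 12.4614*u^2 - 2.3324*u + 3.6609)/(12.5316*u^6 - 6.9384*u^5 + 22.8376*u^4 - 5.4192*u^3 + 9.3717*u^2 + 0.5562*u + 0.0081)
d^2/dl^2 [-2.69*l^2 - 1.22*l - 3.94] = -5.38000000000000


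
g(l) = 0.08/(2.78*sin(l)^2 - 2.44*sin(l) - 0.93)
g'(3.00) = -0.09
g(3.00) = -0.07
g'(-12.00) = -0.02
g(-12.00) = -0.06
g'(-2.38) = -0.08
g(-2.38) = 0.04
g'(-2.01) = -0.02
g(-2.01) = 0.02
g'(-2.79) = -5.68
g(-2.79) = 0.33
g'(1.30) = -0.13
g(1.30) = -0.11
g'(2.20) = 0.08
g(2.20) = -0.07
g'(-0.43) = 1.06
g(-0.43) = 0.14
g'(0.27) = 0.04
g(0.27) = -0.06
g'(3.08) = -0.15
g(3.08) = -0.07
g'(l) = 0.08*(-5.56*sin(l)*cos(l) + 2.44*cos(l))/(2.78*sin(l)^2 - 2.44*sin(l) - 0.93)^2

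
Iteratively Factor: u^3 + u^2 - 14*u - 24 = (u + 2)*(u^2 - u - 12) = (u - 4)*(u + 2)*(u + 3)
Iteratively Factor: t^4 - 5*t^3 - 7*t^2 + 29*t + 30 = (t - 5)*(t^3 - 7*t - 6) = (t - 5)*(t + 2)*(t^2 - 2*t - 3) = (t - 5)*(t + 1)*(t + 2)*(t - 3)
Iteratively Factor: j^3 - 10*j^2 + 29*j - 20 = (j - 1)*(j^2 - 9*j + 20) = (j - 5)*(j - 1)*(j - 4)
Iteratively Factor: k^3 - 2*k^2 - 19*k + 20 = (k + 4)*(k^2 - 6*k + 5) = (k - 1)*(k + 4)*(k - 5)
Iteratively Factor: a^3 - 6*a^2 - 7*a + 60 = (a - 5)*(a^2 - a - 12) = (a - 5)*(a - 4)*(a + 3)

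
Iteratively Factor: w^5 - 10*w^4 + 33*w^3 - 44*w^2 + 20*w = (w - 5)*(w^4 - 5*w^3 + 8*w^2 - 4*w) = (w - 5)*(w - 2)*(w^3 - 3*w^2 + 2*w) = w*(w - 5)*(w - 2)*(w^2 - 3*w + 2) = w*(w - 5)*(w - 2)*(w - 1)*(w - 2)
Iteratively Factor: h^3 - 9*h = (h - 3)*(h^2 + 3*h) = h*(h - 3)*(h + 3)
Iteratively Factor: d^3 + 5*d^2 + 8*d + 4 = (d + 1)*(d^2 + 4*d + 4) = (d + 1)*(d + 2)*(d + 2)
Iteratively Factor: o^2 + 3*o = (o + 3)*(o)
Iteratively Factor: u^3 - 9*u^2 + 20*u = (u)*(u^2 - 9*u + 20) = u*(u - 4)*(u - 5)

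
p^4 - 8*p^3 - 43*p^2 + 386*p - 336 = (p - 8)*(p - 6)*(p - 1)*(p + 7)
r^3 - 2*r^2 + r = r*(r - 1)^2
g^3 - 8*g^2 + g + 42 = (g - 7)*(g - 3)*(g + 2)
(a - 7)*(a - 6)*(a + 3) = a^3 - 10*a^2 + 3*a + 126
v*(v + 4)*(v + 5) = v^3 + 9*v^2 + 20*v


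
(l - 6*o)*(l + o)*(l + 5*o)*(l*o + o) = l^4*o + l^3*o - 31*l^2*o^3 - 30*l*o^4 - 31*l*o^3 - 30*o^4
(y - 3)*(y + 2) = y^2 - y - 6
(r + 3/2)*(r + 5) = r^2 + 13*r/2 + 15/2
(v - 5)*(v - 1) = v^2 - 6*v + 5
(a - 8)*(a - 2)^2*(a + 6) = a^4 - 6*a^3 - 36*a^2 + 184*a - 192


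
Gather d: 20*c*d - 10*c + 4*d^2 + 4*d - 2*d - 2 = -10*c + 4*d^2 + d*(20*c + 2) - 2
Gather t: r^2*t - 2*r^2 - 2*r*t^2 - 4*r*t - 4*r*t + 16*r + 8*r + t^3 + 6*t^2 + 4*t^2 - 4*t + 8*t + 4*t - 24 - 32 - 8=-2*r^2 + 24*r + t^3 + t^2*(10 - 2*r) + t*(r^2 - 8*r + 8) - 64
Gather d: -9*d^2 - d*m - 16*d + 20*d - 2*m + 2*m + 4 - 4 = -9*d^2 + d*(4 - m)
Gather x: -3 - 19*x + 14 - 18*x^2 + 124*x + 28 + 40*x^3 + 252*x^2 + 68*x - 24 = 40*x^3 + 234*x^2 + 173*x + 15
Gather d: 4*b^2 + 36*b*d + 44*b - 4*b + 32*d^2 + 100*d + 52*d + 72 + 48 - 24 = 4*b^2 + 40*b + 32*d^2 + d*(36*b + 152) + 96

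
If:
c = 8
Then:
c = 8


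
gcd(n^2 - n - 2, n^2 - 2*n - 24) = 1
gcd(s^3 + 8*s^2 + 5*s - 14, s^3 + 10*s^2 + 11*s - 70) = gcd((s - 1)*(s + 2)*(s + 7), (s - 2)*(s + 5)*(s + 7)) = s + 7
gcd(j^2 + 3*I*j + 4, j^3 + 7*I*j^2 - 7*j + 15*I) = j - I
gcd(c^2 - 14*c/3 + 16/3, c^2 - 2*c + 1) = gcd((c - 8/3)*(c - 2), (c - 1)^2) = 1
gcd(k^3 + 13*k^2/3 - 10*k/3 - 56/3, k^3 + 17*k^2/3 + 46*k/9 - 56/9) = k^2 + 19*k/3 + 28/3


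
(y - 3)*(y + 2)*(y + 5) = y^3 + 4*y^2 - 11*y - 30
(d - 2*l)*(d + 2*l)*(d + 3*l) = d^3 + 3*d^2*l - 4*d*l^2 - 12*l^3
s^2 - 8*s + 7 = (s - 7)*(s - 1)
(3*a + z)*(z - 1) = 3*a*z - 3*a + z^2 - z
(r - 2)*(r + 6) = r^2 + 4*r - 12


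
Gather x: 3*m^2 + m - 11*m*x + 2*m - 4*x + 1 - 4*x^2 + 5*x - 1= 3*m^2 + 3*m - 4*x^2 + x*(1 - 11*m)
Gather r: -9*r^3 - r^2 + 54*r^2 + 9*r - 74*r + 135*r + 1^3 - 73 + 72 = -9*r^3 + 53*r^2 + 70*r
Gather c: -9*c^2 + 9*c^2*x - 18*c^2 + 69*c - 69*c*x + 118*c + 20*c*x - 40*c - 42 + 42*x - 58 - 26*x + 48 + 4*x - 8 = c^2*(9*x - 27) + c*(147 - 49*x) + 20*x - 60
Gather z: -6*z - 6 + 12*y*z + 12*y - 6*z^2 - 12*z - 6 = 12*y - 6*z^2 + z*(12*y - 18) - 12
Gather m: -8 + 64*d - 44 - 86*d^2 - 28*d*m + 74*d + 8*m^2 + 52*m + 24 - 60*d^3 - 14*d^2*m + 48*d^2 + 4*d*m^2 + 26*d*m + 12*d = -60*d^3 - 38*d^2 + 150*d + m^2*(4*d + 8) + m*(-14*d^2 - 2*d + 52) - 28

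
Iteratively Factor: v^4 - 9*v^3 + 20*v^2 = (v - 4)*(v^3 - 5*v^2) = v*(v - 4)*(v^2 - 5*v) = v^2*(v - 4)*(v - 5)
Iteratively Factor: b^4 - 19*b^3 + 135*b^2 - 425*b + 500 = (b - 5)*(b^3 - 14*b^2 + 65*b - 100) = (b - 5)^2*(b^2 - 9*b + 20) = (b - 5)^3*(b - 4)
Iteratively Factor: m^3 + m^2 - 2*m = (m)*(m^2 + m - 2) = m*(m - 1)*(m + 2)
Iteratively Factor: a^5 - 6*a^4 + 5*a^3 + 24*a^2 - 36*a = (a)*(a^4 - 6*a^3 + 5*a^2 + 24*a - 36) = a*(a + 2)*(a^3 - 8*a^2 + 21*a - 18) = a*(a - 3)*(a + 2)*(a^2 - 5*a + 6) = a*(a - 3)^2*(a + 2)*(a - 2)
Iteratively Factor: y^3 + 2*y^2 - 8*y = (y)*(y^2 + 2*y - 8) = y*(y - 2)*(y + 4)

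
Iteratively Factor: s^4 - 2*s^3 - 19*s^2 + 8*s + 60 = (s + 2)*(s^3 - 4*s^2 - 11*s + 30) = (s + 2)*(s + 3)*(s^2 - 7*s + 10) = (s - 2)*(s + 2)*(s + 3)*(s - 5)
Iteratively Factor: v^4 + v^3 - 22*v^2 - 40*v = (v + 2)*(v^3 - v^2 - 20*v) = v*(v + 2)*(v^2 - v - 20) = v*(v + 2)*(v + 4)*(v - 5)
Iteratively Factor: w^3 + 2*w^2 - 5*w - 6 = (w - 2)*(w^2 + 4*w + 3) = (w - 2)*(w + 3)*(w + 1)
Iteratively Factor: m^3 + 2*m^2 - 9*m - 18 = (m + 3)*(m^2 - m - 6) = (m + 2)*(m + 3)*(m - 3)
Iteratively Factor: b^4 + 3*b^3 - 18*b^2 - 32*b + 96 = (b + 4)*(b^3 - b^2 - 14*b + 24) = (b - 2)*(b + 4)*(b^2 + b - 12) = (b - 3)*(b - 2)*(b + 4)*(b + 4)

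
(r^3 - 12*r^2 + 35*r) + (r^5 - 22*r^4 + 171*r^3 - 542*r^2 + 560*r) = r^5 - 22*r^4 + 172*r^3 - 554*r^2 + 595*r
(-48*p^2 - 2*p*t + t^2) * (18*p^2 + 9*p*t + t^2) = -864*p^4 - 468*p^3*t - 48*p^2*t^2 + 7*p*t^3 + t^4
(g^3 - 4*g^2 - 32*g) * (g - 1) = g^4 - 5*g^3 - 28*g^2 + 32*g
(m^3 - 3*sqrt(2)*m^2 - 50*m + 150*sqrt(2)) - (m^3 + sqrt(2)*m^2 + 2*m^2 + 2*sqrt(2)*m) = -4*sqrt(2)*m^2 - 2*m^2 - 50*m - 2*sqrt(2)*m + 150*sqrt(2)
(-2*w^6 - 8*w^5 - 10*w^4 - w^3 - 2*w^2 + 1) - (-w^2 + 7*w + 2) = -2*w^6 - 8*w^5 - 10*w^4 - w^3 - w^2 - 7*w - 1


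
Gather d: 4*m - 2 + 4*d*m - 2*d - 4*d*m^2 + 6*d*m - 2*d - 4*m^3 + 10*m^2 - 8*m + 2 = d*(-4*m^2 + 10*m - 4) - 4*m^3 + 10*m^2 - 4*m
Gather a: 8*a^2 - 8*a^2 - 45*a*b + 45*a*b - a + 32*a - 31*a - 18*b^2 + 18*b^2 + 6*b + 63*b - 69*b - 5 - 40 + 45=0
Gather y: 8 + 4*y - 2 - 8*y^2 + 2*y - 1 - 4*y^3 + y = -4*y^3 - 8*y^2 + 7*y + 5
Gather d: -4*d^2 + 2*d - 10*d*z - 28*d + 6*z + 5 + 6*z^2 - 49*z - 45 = -4*d^2 + d*(-10*z - 26) + 6*z^2 - 43*z - 40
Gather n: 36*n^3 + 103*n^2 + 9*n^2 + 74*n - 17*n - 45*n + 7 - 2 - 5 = 36*n^3 + 112*n^2 + 12*n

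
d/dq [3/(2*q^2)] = -3/q^3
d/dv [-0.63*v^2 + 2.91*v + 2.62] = 2.91 - 1.26*v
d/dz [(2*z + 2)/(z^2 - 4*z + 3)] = 2*(z^2 - 4*z - 2*(z - 2)*(z + 1) + 3)/(z^2 - 4*z + 3)^2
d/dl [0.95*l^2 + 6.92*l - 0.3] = 1.9*l + 6.92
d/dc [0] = 0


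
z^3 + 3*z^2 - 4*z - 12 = (z - 2)*(z + 2)*(z + 3)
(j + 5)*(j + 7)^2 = j^3 + 19*j^2 + 119*j + 245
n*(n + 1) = n^2 + n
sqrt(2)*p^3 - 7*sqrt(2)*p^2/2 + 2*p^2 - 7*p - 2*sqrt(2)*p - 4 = (p - 4)*(p + sqrt(2))*(sqrt(2)*p + sqrt(2)/2)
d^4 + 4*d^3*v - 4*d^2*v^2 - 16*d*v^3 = d*(d - 2*v)*(d + 2*v)*(d + 4*v)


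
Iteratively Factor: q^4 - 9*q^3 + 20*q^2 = (q - 4)*(q^3 - 5*q^2) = q*(q - 4)*(q^2 - 5*q) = q*(q - 5)*(q - 4)*(q)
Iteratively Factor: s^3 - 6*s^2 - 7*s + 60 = (s - 4)*(s^2 - 2*s - 15) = (s - 5)*(s - 4)*(s + 3)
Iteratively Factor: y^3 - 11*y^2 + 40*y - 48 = (y - 3)*(y^2 - 8*y + 16) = (y - 4)*(y - 3)*(y - 4)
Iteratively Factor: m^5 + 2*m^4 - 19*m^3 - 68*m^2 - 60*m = (m + 3)*(m^4 - m^3 - 16*m^2 - 20*m) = (m - 5)*(m + 3)*(m^3 + 4*m^2 + 4*m) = (m - 5)*(m + 2)*(m + 3)*(m^2 + 2*m) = m*(m - 5)*(m + 2)*(m + 3)*(m + 2)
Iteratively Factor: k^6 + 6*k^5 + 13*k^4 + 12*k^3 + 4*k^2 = (k + 1)*(k^5 + 5*k^4 + 8*k^3 + 4*k^2) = (k + 1)^2*(k^4 + 4*k^3 + 4*k^2) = k*(k + 1)^2*(k^3 + 4*k^2 + 4*k) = k*(k + 1)^2*(k + 2)*(k^2 + 2*k) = k^2*(k + 1)^2*(k + 2)*(k + 2)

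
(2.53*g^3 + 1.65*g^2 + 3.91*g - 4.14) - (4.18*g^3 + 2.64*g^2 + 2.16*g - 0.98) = -1.65*g^3 - 0.99*g^2 + 1.75*g - 3.16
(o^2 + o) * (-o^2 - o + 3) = -o^4 - 2*o^3 + 2*o^2 + 3*o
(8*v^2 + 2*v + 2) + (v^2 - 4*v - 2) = 9*v^2 - 2*v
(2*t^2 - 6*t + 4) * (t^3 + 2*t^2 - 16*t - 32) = 2*t^5 - 2*t^4 - 40*t^3 + 40*t^2 + 128*t - 128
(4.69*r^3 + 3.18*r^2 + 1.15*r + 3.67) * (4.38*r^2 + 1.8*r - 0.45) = 20.5422*r^5 + 22.3704*r^4 + 8.6505*r^3 + 16.7136*r^2 + 6.0885*r - 1.6515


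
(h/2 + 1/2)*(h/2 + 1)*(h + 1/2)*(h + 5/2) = h^4/4 + 3*h^3/2 + 49*h^2/16 + 39*h/16 + 5/8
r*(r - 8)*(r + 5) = r^3 - 3*r^2 - 40*r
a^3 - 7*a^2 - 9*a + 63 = (a - 7)*(a - 3)*(a + 3)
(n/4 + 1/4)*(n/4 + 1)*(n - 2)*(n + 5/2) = n^4/16 + 11*n^3/32 + 3*n^2/32 - 23*n/16 - 5/4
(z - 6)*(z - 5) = z^2 - 11*z + 30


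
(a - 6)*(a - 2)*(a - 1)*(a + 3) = a^4 - 6*a^3 - 7*a^2 + 48*a - 36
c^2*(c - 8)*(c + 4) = c^4 - 4*c^3 - 32*c^2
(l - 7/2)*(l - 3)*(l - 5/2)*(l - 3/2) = l^4 - 21*l^3/2 + 161*l^2/4 - 531*l/8 + 315/8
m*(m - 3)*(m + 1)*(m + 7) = m^4 + 5*m^3 - 17*m^2 - 21*m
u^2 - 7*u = u*(u - 7)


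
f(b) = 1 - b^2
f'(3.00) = -6.00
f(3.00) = -8.00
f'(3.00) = -6.00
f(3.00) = -8.00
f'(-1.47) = 2.94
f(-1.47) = -1.16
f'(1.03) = -2.06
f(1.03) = -0.06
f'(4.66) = -9.32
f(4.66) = -20.72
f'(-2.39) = 4.78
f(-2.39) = -4.71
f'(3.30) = -6.60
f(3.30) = -9.89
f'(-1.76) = 3.52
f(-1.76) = -2.10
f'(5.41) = -10.82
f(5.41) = -28.27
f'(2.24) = -4.48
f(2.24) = -4.02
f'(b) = -2*b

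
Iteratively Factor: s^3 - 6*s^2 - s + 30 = (s + 2)*(s^2 - 8*s + 15) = (s - 5)*(s + 2)*(s - 3)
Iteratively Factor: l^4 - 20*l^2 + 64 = (l - 4)*(l^3 + 4*l^2 - 4*l - 16) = (l - 4)*(l + 2)*(l^2 + 2*l - 8) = (l - 4)*(l + 2)*(l + 4)*(l - 2)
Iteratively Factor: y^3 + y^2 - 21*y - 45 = (y - 5)*(y^2 + 6*y + 9) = (y - 5)*(y + 3)*(y + 3)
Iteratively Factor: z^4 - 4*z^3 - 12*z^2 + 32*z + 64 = (z + 2)*(z^3 - 6*z^2 + 32) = (z - 4)*(z + 2)*(z^2 - 2*z - 8) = (z - 4)^2*(z + 2)*(z + 2)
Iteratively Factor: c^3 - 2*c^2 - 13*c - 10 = (c + 1)*(c^2 - 3*c - 10) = (c - 5)*(c + 1)*(c + 2)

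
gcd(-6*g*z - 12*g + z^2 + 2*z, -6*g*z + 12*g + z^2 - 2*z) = -6*g + z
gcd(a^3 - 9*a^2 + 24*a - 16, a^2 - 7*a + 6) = a - 1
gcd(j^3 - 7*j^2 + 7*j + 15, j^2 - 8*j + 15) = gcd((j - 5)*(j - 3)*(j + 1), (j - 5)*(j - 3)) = j^2 - 8*j + 15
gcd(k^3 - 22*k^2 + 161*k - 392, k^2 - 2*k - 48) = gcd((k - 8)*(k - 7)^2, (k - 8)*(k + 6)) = k - 8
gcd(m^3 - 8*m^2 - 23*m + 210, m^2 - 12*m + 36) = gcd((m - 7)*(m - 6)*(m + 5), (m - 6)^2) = m - 6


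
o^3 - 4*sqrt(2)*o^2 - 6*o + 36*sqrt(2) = (o - 3*sqrt(2))^2*(o + 2*sqrt(2))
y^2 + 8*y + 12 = (y + 2)*(y + 6)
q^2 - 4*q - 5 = (q - 5)*(q + 1)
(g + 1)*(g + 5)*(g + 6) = g^3 + 12*g^2 + 41*g + 30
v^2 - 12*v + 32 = (v - 8)*(v - 4)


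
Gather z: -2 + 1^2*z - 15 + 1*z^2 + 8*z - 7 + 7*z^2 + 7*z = 8*z^2 + 16*z - 24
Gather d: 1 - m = 1 - m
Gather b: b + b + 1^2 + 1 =2*b + 2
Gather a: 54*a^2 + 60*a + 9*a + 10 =54*a^2 + 69*a + 10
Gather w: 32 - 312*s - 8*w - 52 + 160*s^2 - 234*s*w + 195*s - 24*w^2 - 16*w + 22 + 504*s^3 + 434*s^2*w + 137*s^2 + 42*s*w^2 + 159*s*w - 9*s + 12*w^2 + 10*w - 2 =504*s^3 + 297*s^2 - 126*s + w^2*(42*s - 12) + w*(434*s^2 - 75*s - 14)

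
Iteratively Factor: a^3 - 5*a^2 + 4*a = (a - 1)*(a^2 - 4*a) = (a - 4)*(a - 1)*(a)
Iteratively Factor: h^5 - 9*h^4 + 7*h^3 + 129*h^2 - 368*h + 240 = (h + 4)*(h^4 - 13*h^3 + 59*h^2 - 107*h + 60) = (h - 1)*(h + 4)*(h^3 - 12*h^2 + 47*h - 60) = (h - 4)*(h - 1)*(h + 4)*(h^2 - 8*h + 15) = (h - 4)*(h - 3)*(h - 1)*(h + 4)*(h - 5)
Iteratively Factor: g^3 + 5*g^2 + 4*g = (g + 4)*(g^2 + g) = (g + 1)*(g + 4)*(g)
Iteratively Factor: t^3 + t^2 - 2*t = (t)*(t^2 + t - 2) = t*(t - 1)*(t + 2)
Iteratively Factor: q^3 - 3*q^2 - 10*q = (q - 5)*(q^2 + 2*q) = q*(q - 5)*(q + 2)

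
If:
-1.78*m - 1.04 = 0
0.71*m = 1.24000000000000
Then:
No Solution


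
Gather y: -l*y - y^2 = -l*y - y^2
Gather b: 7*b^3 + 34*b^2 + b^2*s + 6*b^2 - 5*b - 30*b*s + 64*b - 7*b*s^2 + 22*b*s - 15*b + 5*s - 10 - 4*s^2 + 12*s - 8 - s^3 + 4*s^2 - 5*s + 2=7*b^3 + b^2*(s + 40) + b*(-7*s^2 - 8*s + 44) - s^3 + 12*s - 16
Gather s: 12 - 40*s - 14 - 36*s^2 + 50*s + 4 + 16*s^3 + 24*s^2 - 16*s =16*s^3 - 12*s^2 - 6*s + 2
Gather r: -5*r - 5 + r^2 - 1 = r^2 - 5*r - 6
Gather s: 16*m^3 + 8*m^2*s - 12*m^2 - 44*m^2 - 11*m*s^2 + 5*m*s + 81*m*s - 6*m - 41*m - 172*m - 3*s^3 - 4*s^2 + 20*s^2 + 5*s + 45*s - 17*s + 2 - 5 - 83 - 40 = 16*m^3 - 56*m^2 - 219*m - 3*s^3 + s^2*(16 - 11*m) + s*(8*m^2 + 86*m + 33) - 126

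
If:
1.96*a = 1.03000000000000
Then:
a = 0.53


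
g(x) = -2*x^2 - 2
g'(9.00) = -36.00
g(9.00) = -164.00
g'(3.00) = -12.00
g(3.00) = -20.00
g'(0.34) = -1.36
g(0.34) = -2.23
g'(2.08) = -8.32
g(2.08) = -10.65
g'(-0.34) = 1.36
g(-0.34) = -2.23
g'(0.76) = -3.04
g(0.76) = -3.16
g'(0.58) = -2.32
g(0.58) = -2.67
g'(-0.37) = 1.48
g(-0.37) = -2.27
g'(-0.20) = 0.80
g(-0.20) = -2.08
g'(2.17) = -8.68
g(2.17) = -11.42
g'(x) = -4*x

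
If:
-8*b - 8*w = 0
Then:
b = -w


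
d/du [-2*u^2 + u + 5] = 1 - 4*u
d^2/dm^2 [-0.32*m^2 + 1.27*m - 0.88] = -0.640000000000000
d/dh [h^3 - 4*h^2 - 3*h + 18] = 3*h^2 - 8*h - 3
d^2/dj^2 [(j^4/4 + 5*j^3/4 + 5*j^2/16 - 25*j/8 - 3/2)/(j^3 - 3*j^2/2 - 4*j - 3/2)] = 15*(2*j^3 + 3*j^2 + 12*j - 5)/(4*(j^6 - 6*j^5 + 3*j^4 + 28*j^3 - 9*j^2 - 54*j - 27))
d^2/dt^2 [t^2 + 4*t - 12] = 2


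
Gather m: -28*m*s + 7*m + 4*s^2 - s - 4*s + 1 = m*(7 - 28*s) + 4*s^2 - 5*s + 1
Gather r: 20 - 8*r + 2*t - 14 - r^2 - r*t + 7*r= -r^2 + r*(-t - 1) + 2*t + 6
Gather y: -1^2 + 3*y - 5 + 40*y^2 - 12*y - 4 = 40*y^2 - 9*y - 10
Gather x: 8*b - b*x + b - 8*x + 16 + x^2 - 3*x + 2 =9*b + x^2 + x*(-b - 11) + 18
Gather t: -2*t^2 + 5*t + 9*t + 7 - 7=-2*t^2 + 14*t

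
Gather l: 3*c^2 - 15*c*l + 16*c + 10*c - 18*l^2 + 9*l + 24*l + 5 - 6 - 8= 3*c^2 + 26*c - 18*l^2 + l*(33 - 15*c) - 9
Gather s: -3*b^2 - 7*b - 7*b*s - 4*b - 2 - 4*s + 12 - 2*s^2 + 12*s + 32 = -3*b^2 - 11*b - 2*s^2 + s*(8 - 7*b) + 42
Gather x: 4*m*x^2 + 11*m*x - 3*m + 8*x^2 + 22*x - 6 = -3*m + x^2*(4*m + 8) + x*(11*m + 22) - 6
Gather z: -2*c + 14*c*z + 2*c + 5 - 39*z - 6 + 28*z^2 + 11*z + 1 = 28*z^2 + z*(14*c - 28)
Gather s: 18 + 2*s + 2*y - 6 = 2*s + 2*y + 12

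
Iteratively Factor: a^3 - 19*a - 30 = (a - 5)*(a^2 + 5*a + 6) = (a - 5)*(a + 2)*(a + 3)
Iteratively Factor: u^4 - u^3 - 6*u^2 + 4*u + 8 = (u + 1)*(u^3 - 2*u^2 - 4*u + 8) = (u - 2)*(u + 1)*(u^2 - 4) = (u - 2)*(u + 1)*(u + 2)*(u - 2)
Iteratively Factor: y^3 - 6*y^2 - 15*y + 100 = (y + 4)*(y^2 - 10*y + 25) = (y - 5)*(y + 4)*(y - 5)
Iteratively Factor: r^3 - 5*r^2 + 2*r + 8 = (r - 4)*(r^2 - r - 2) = (r - 4)*(r - 2)*(r + 1)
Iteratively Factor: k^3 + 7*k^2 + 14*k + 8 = (k + 2)*(k^2 + 5*k + 4) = (k + 1)*(k + 2)*(k + 4)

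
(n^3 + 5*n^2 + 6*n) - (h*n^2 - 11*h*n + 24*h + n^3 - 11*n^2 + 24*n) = -h*n^2 + 11*h*n - 24*h + 16*n^2 - 18*n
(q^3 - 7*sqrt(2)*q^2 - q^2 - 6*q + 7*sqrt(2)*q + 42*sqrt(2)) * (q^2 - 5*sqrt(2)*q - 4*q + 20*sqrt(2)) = q^5 - 12*sqrt(2)*q^4 - 5*q^4 + 68*q^3 + 60*sqrt(2)*q^3 - 326*q^2 + 24*sqrt(2)*q^2 - 288*sqrt(2)*q - 140*q + 1680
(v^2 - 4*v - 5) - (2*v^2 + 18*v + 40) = -v^2 - 22*v - 45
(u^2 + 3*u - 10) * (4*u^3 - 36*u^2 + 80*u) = 4*u^5 - 24*u^4 - 68*u^3 + 600*u^2 - 800*u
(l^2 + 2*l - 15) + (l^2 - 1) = 2*l^2 + 2*l - 16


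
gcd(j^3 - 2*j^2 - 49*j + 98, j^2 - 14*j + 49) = j - 7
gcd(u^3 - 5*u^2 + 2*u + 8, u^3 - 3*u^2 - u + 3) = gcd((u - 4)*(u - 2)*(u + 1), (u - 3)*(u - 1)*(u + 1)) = u + 1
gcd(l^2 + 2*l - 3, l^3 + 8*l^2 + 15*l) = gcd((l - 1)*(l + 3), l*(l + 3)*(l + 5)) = l + 3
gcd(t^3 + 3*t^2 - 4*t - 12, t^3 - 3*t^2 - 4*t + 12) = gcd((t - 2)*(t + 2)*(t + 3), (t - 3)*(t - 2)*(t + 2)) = t^2 - 4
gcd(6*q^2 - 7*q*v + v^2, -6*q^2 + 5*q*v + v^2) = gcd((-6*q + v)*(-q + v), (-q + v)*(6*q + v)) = q - v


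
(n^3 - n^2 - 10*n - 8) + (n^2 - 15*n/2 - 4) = n^3 - 35*n/2 - 12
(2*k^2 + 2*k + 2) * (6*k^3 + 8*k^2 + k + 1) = 12*k^5 + 28*k^4 + 30*k^3 + 20*k^2 + 4*k + 2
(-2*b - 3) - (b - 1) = -3*b - 2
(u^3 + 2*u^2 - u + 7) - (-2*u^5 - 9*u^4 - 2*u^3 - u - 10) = 2*u^5 + 9*u^4 + 3*u^3 + 2*u^2 + 17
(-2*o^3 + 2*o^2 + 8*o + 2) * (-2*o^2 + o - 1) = 4*o^5 - 6*o^4 - 12*o^3 + 2*o^2 - 6*o - 2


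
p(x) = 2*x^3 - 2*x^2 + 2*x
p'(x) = 6*x^2 - 4*x + 2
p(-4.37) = -213.84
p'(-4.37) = 134.06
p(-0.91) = -4.98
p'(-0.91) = 10.61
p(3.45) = 65.22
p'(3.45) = 59.62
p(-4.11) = -180.86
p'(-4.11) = 119.79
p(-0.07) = -0.15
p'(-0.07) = 2.31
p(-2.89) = -70.76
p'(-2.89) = 63.67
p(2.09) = 13.70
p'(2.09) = 19.85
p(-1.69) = -18.75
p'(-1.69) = 25.90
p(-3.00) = -78.00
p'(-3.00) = 68.00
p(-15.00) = -7230.00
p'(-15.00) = 1412.00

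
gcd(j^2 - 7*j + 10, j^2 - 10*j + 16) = j - 2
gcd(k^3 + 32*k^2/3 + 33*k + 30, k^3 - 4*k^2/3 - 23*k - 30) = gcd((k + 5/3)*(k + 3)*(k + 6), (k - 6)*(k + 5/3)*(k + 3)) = k^2 + 14*k/3 + 5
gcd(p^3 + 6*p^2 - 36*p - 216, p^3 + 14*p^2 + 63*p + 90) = p + 6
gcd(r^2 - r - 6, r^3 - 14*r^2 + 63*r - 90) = r - 3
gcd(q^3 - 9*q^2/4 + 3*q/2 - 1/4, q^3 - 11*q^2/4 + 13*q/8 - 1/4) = q - 1/4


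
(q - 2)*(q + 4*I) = q^2 - 2*q + 4*I*q - 8*I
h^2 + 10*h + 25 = (h + 5)^2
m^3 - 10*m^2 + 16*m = m*(m - 8)*(m - 2)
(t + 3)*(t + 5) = t^2 + 8*t + 15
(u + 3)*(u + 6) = u^2 + 9*u + 18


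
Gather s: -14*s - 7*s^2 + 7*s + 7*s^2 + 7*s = 0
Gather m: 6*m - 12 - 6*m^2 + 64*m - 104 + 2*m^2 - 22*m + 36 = -4*m^2 + 48*m - 80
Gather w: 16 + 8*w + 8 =8*w + 24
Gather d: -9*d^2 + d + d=-9*d^2 + 2*d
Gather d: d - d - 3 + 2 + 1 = 0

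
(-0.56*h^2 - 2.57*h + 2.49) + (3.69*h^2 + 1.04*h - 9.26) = 3.13*h^2 - 1.53*h - 6.77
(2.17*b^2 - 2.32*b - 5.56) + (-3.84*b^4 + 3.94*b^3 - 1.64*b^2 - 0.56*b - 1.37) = -3.84*b^4 + 3.94*b^3 + 0.53*b^2 - 2.88*b - 6.93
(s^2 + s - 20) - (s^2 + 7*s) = -6*s - 20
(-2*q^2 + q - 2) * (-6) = 12*q^2 - 6*q + 12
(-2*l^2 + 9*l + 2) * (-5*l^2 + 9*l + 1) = 10*l^4 - 63*l^3 + 69*l^2 + 27*l + 2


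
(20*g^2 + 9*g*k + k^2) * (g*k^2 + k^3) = 20*g^3*k^2 + 29*g^2*k^3 + 10*g*k^4 + k^5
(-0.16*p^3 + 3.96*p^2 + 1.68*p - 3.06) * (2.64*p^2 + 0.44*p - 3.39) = -0.4224*p^5 + 10.384*p^4 + 6.72*p^3 - 20.7636*p^2 - 7.0416*p + 10.3734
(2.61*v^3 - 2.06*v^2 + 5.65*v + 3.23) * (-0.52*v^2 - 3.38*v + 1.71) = -1.3572*v^5 - 7.7506*v^4 + 8.4879*v^3 - 24.2992*v^2 - 1.2559*v + 5.5233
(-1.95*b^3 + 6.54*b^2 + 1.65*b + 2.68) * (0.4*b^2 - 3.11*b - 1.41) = -0.78*b^5 + 8.6805*b^4 - 16.9299*b^3 - 13.2809*b^2 - 10.6613*b - 3.7788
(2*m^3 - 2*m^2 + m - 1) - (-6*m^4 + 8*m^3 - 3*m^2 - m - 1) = 6*m^4 - 6*m^3 + m^2 + 2*m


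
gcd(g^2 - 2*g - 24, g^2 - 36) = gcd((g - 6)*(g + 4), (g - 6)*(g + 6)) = g - 6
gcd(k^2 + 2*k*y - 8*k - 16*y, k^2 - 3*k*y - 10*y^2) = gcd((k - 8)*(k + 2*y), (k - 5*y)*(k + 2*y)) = k + 2*y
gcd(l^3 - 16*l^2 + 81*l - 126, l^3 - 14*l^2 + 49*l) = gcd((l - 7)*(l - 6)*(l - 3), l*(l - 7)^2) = l - 7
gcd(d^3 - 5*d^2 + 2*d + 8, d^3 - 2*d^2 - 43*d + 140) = d - 4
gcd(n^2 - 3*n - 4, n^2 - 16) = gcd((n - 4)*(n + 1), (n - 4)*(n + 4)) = n - 4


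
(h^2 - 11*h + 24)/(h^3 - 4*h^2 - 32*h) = (h - 3)/(h*(h + 4))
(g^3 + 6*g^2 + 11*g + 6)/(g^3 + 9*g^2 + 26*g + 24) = (g + 1)/(g + 4)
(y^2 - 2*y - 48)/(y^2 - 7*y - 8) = (y + 6)/(y + 1)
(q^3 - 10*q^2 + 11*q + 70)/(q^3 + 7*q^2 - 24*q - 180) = (q^2 - 5*q - 14)/(q^2 + 12*q + 36)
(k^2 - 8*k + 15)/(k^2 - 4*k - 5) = (k - 3)/(k + 1)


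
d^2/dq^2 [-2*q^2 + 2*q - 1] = -4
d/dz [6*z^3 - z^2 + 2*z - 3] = 18*z^2 - 2*z + 2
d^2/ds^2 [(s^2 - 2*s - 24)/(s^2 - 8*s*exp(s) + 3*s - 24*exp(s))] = 2*((2*(s - 1)*(8*s*exp(s) - 2*s + 32*exp(s) - 3) - (-s^2 + 2*s + 24)*(4*s*exp(s) + 20*exp(s) - 1))*(s^2 - 8*s*exp(s) + 3*s - 24*exp(s)) - (-s^2 + 2*s + 24)*(8*s*exp(s) - 2*s + 32*exp(s) - 3)^2 + (s^2 - 8*s*exp(s) + 3*s - 24*exp(s))^2)/(s^2 - 8*s*exp(s) + 3*s - 24*exp(s))^3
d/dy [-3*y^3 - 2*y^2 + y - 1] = -9*y^2 - 4*y + 1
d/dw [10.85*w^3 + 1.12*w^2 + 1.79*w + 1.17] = 32.55*w^2 + 2.24*w + 1.79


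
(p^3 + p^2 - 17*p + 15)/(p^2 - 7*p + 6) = (p^2 + 2*p - 15)/(p - 6)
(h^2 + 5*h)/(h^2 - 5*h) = (h + 5)/(h - 5)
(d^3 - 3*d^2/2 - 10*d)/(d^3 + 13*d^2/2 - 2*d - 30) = d*(d - 4)/(d^2 + 4*d - 12)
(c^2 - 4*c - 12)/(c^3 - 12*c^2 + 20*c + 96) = 1/(c - 8)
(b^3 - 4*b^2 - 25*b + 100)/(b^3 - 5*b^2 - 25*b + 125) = (b - 4)/(b - 5)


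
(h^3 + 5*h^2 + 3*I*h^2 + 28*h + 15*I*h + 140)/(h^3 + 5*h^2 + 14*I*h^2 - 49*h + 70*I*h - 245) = (h - 4*I)/(h + 7*I)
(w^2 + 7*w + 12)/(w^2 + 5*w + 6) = (w + 4)/(w + 2)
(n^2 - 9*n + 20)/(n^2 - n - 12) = (n - 5)/(n + 3)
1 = 1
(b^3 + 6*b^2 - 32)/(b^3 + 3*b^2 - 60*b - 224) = (b^2 + 2*b - 8)/(b^2 - b - 56)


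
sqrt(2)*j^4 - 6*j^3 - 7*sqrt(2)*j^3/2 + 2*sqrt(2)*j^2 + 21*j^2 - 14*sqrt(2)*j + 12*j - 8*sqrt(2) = (j - 4)*(j - 2*sqrt(2))*(j - sqrt(2))*(sqrt(2)*j + sqrt(2)/2)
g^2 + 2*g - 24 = (g - 4)*(g + 6)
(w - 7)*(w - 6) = w^2 - 13*w + 42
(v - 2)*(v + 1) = v^2 - v - 2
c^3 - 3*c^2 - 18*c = c*(c - 6)*(c + 3)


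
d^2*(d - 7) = d^3 - 7*d^2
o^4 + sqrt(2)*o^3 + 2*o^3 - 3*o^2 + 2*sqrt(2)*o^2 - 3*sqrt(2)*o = o*(o - 1)*(o + 3)*(o + sqrt(2))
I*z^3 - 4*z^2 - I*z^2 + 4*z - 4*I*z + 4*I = (z + 2*I)^2*(I*z - I)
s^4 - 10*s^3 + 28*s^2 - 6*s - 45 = (s - 5)*(s - 3)^2*(s + 1)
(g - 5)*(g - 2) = g^2 - 7*g + 10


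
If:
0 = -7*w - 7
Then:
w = -1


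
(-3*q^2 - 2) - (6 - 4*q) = -3*q^2 + 4*q - 8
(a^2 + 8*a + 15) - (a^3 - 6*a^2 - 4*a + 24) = -a^3 + 7*a^2 + 12*a - 9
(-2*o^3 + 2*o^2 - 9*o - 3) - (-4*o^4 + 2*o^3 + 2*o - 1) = 4*o^4 - 4*o^3 + 2*o^2 - 11*o - 2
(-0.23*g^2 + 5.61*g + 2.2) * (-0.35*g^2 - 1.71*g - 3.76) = 0.0805*g^4 - 1.5702*g^3 - 9.4983*g^2 - 24.8556*g - 8.272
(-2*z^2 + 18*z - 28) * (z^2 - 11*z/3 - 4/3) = -2*z^4 + 76*z^3/3 - 274*z^2/3 + 236*z/3 + 112/3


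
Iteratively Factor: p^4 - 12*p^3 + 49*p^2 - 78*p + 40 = (p - 2)*(p^3 - 10*p^2 + 29*p - 20) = (p - 4)*(p - 2)*(p^2 - 6*p + 5) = (p - 4)*(p - 2)*(p - 1)*(p - 5)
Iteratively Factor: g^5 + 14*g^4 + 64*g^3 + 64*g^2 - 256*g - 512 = (g + 4)*(g^4 + 10*g^3 + 24*g^2 - 32*g - 128) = (g + 4)^2*(g^3 + 6*g^2 - 32) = (g + 4)^3*(g^2 + 2*g - 8) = (g - 2)*(g + 4)^3*(g + 4)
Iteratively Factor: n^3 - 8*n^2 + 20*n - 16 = (n - 2)*(n^2 - 6*n + 8) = (n - 2)^2*(n - 4)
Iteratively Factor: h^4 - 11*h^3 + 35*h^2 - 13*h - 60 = (h - 5)*(h^3 - 6*h^2 + 5*h + 12) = (h - 5)*(h - 4)*(h^2 - 2*h - 3) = (h - 5)*(h - 4)*(h + 1)*(h - 3)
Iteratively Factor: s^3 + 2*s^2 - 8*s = (s + 4)*(s^2 - 2*s) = (s - 2)*(s + 4)*(s)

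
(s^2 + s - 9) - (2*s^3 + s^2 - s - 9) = -2*s^3 + 2*s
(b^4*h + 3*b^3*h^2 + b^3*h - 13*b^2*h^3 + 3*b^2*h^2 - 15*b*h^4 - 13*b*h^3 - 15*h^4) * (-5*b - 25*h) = -5*b^5*h - 40*b^4*h^2 - 5*b^4*h - 10*b^3*h^3 - 40*b^3*h^2 + 400*b^2*h^4 - 10*b^2*h^3 + 375*b*h^5 + 400*b*h^4 + 375*h^5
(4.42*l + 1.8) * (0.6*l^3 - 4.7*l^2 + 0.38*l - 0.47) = 2.652*l^4 - 19.694*l^3 - 6.7804*l^2 - 1.3934*l - 0.846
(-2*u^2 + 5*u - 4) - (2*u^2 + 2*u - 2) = -4*u^2 + 3*u - 2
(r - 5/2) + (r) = 2*r - 5/2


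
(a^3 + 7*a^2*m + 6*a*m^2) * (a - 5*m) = a^4 + 2*a^3*m - 29*a^2*m^2 - 30*a*m^3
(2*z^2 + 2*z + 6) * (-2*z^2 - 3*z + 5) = -4*z^4 - 10*z^3 - 8*z^2 - 8*z + 30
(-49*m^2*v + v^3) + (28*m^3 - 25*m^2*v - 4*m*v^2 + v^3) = 28*m^3 - 74*m^2*v - 4*m*v^2 + 2*v^3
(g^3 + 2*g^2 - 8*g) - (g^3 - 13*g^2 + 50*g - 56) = 15*g^2 - 58*g + 56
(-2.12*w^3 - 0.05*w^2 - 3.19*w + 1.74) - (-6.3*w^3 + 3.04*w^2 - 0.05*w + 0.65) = 4.18*w^3 - 3.09*w^2 - 3.14*w + 1.09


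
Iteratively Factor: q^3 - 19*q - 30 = (q - 5)*(q^2 + 5*q + 6) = (q - 5)*(q + 3)*(q + 2)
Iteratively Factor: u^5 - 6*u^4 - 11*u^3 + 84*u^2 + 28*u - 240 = (u + 2)*(u^4 - 8*u^3 + 5*u^2 + 74*u - 120) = (u - 2)*(u + 2)*(u^3 - 6*u^2 - 7*u + 60) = (u - 5)*(u - 2)*(u + 2)*(u^2 - u - 12) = (u - 5)*(u - 2)*(u + 2)*(u + 3)*(u - 4)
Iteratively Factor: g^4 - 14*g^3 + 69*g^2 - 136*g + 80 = (g - 1)*(g^3 - 13*g^2 + 56*g - 80) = (g - 5)*(g - 1)*(g^2 - 8*g + 16) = (g - 5)*(g - 4)*(g - 1)*(g - 4)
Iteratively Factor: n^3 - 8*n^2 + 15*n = (n)*(n^2 - 8*n + 15) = n*(n - 3)*(n - 5)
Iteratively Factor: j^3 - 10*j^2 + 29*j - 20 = (j - 5)*(j^2 - 5*j + 4) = (j - 5)*(j - 4)*(j - 1)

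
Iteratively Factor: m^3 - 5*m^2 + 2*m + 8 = (m - 2)*(m^2 - 3*m - 4) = (m - 4)*(m - 2)*(m + 1)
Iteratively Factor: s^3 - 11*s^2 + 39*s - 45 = (s - 3)*(s^2 - 8*s + 15) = (s - 3)^2*(s - 5)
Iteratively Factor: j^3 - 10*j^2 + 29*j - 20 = (j - 4)*(j^2 - 6*j + 5) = (j - 4)*(j - 1)*(j - 5)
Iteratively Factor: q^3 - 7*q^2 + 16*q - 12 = (q - 3)*(q^2 - 4*q + 4) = (q - 3)*(q - 2)*(q - 2)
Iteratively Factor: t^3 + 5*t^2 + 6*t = (t)*(t^2 + 5*t + 6) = t*(t + 2)*(t + 3)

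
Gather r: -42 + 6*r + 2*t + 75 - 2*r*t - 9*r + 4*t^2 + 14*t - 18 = r*(-2*t - 3) + 4*t^2 + 16*t + 15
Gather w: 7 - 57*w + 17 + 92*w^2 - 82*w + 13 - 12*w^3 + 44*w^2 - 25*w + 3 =-12*w^3 + 136*w^2 - 164*w + 40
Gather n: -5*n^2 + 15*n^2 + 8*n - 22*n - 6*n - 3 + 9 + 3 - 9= 10*n^2 - 20*n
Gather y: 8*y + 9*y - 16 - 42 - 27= 17*y - 85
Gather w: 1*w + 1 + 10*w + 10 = 11*w + 11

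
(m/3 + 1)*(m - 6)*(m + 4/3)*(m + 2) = m^4/3 + m^3/9 - 76*m^2/9 - 68*m/3 - 16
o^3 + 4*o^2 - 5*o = o*(o - 1)*(o + 5)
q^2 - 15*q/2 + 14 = (q - 4)*(q - 7/2)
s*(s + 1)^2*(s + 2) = s^4 + 4*s^3 + 5*s^2 + 2*s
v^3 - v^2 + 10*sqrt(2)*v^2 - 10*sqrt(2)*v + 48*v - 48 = (v - 1)*(v + 4*sqrt(2))*(v + 6*sqrt(2))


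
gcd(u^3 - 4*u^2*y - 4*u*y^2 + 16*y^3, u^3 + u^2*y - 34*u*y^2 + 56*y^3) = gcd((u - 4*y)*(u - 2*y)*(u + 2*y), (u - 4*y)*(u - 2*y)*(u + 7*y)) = u^2 - 6*u*y + 8*y^2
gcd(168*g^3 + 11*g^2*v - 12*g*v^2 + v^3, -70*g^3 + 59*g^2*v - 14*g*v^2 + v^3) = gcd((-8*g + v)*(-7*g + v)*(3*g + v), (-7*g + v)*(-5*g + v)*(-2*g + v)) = -7*g + v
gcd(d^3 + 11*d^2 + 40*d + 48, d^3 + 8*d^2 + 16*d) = d^2 + 8*d + 16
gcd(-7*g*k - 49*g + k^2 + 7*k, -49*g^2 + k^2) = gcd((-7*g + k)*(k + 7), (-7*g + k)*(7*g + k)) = 7*g - k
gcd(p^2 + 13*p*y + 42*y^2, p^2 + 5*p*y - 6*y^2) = p + 6*y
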